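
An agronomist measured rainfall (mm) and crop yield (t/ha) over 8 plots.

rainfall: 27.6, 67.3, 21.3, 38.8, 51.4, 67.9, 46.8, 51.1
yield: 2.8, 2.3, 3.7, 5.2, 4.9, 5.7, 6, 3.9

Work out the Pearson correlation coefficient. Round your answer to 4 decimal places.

n = 8, Σx = 372.2, Σy = 34.5, Σx² = 19304, Σy² = 161.57, Σxy = 1631.62
nΣxy − ΣxΣy = 13052.96 − 12840.9 = 212.06
nΣx² − (Σx)² = 154432 − 138532.84 = 15899.16; nΣy² − (Σy)² = 1292.56 − 1190.25 = 102.31
r = 212.06 / √(15899.16 × 102.31) = 212.06 / 1275.3992 ≈ 0.1663

0.1663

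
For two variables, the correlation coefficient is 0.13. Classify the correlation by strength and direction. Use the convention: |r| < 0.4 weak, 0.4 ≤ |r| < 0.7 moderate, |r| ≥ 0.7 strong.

weak positive

r = 0.13 > 0 so the relationship is positive.
|r| = 0.13, which falls in the weak range.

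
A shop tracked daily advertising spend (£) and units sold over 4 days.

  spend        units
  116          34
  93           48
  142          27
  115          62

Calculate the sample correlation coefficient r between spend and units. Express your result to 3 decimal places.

-0.589

n = 4, Σx = 466, Σy = 171, Σx² = 55494, Σy² = 8033, Σxy = 19372
nΣxy − ΣxΣy = 77488 − 79686 = -2198
nΣx² − (Σx)² = 221976 − 217156 = 4820; nΣy² − (Σy)² = 32132 − 29241 = 2891
r = -2198 / √(4820 × 2891) = -2198 / 3732.9104 ≈ -0.589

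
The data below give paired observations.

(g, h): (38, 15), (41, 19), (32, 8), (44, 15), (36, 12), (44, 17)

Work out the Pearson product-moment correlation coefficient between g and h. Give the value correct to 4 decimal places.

n = 6, Σg = 235, Σh = 86, Σg² = 9317, Σh² = 1308, Σgh = 3445
nΣgh − ΣgΣh = 20670 − 20210 = 460
nΣg² − (Σg)² = 55902 − 55225 = 677; nΣh² − (Σh)² = 7848 − 7396 = 452
r = 460 / √(677 × 452) = 460 / 553.1763 ≈ 0.8316

0.8316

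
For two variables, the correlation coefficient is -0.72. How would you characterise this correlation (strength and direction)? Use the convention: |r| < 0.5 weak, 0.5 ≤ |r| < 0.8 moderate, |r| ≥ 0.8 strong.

moderate negative

r = -0.72 < 0 so the relationship is negative.
|r| = 0.72, which falls in the moderate range.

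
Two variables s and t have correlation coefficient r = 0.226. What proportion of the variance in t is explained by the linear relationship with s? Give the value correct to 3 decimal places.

r² = (0.226)² = 0.051

0.051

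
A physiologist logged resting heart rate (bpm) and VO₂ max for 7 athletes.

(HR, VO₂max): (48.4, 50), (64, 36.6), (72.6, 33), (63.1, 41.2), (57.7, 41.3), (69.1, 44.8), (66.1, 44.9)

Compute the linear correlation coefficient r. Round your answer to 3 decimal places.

-0.663

n = 7, Σx = 441, Σy = 291.8, Σx² = 28164.24, Σy² = 12354.74, Σxy = 18204.5
nΣxy − ΣxΣy = 127431.5 − 128683.8 = -1252.3
nΣx² − (Σx)² = 197149.68 − 194481 = 2668.68; nΣy² − (Σy)² = 86483.18 − 85147.24 = 1335.94
r = -1252.3 / √(2668.68 × 1335.94) = -1252.3 / 1888.1728 ≈ -0.663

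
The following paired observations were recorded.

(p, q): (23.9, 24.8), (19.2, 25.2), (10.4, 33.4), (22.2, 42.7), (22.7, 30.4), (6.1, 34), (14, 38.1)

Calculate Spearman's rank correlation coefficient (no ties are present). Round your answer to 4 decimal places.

-0.4643

Rank p: 7, 4, 2, 5, 6, 1, 3
Rank q: 1, 2, 4, 7, 3, 5, 6
d = rank(p) − rank(q): 6, 2, -2, -2, 3, -4, -3; Σd² = 82
ρ = 1 − 6Σd² / [n(n²−1)] = 1 − 6×82 / (7×48) = 1 − 492/336 ≈ -0.4643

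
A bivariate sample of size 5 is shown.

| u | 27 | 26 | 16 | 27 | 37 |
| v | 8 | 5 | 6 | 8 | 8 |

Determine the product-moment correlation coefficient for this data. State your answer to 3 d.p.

n = 5, Σu = 133, Σv = 35, Σu² = 3759, Σv² = 253, Σuv = 954
nΣuv − ΣuΣv = 4770 − 4655 = 115
nΣu² − (Σu)² = 18795 − 17689 = 1106; nΣv² − (Σv)² = 1265 − 1225 = 40
r = 115 / √(1106 × 40) = 115 / 210.3331 ≈ 0.547

0.547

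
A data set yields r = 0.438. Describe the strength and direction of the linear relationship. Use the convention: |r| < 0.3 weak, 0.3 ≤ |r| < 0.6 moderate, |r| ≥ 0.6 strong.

r = 0.438 > 0 so the relationship is positive.
|r| = 0.438, which falls in the moderate range.

moderate positive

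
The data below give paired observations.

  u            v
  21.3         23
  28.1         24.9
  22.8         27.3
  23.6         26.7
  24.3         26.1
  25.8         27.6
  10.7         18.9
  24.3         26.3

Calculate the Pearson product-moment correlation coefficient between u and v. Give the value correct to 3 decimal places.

0.841

n = 8, Σu = 180.9, Σv = 200.8, Σu² = 4281.21, Σv² = 5099.06, Σuv = 4629.78
nΣuv − ΣuΣv = 37038.24 − 36324.72 = 713.52
nΣu² − (Σu)² = 34249.68 − 32724.81 = 1524.87; nΣv² − (Σv)² = 40792.48 − 40320.64 = 471.84
r = 713.52 / √(1524.87 × 471.84) = 713.52 / 848.2303 ≈ 0.841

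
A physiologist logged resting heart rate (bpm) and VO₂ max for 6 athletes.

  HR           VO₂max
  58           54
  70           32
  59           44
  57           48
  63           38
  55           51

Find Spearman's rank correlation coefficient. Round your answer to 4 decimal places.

Rank HR: 3, 6, 4, 2, 5, 1
Rank VO₂max: 6, 1, 3, 4, 2, 5
d = rank(HR) − rank(VO₂max): -3, 5, 1, -2, 3, -4; Σd² = 64
ρ = 1 − 6Σd² / [n(n²−1)] = 1 − 6×64 / (6×35) = 1 − 384/210 ≈ -0.8286

-0.8286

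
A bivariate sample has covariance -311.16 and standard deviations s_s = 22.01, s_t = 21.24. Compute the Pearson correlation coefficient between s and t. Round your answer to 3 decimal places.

-0.666

r = Cov(s,t) / (s_s · s_t) = -311.16 / (22.01 × 21.24)
  = -311.16 / 467.4924 ≈ -0.666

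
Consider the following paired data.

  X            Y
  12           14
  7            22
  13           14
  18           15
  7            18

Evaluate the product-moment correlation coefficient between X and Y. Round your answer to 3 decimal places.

n = 5, ΣX = 57, ΣY = 83, ΣX² = 735, ΣY² = 1425, ΣXY = 900
nΣXY − ΣXΣY = 4500 − 4731 = -231
nΣX² − (ΣX)² = 3675 − 3249 = 426; nΣY² − (ΣY)² = 7125 − 6889 = 236
r = -231 / √(426 × 236) = -231 / 317.0741 ≈ -0.729

-0.729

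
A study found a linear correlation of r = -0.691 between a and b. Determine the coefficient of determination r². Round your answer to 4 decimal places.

r² = (-0.691)² = 0.4775

0.4775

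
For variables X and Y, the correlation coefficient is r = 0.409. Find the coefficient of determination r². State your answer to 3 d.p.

r² = (0.409)² = 0.167

0.167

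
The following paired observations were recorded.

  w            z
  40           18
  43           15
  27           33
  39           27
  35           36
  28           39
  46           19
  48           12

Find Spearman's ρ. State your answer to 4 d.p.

-0.8571

Rank w: 5, 6, 1, 4, 3, 2, 7, 8
Rank z: 3, 2, 6, 5, 7, 8, 4, 1
d = rank(w) − rank(z): 2, 4, -5, -1, -4, -6, 3, 7; Σd² = 156
ρ = 1 − 6Σd² / [n(n²−1)] = 1 − 6×156 / (8×63) = 1 − 936/504 ≈ -0.8571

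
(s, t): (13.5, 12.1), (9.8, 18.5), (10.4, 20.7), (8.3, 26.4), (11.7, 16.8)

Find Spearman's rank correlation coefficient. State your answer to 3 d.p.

-0.900

Rank s: 5, 2, 3, 1, 4
Rank t: 1, 3, 4, 5, 2
d = rank(s) − rank(t): 4, -1, -1, -4, 2; Σd² = 38
ρ = 1 − 6Σd² / [n(n²−1)] = 1 − 6×38 / (5×24) = 1 − 228/120 ≈ -0.900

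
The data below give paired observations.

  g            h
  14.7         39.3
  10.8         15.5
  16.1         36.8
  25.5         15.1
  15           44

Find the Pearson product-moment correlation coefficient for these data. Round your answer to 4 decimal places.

-0.3051

n = 5, Σg = 82.1, Σh = 150.7, Σg² = 1467.19, Σh² = 5302.99, Σgh = 2382.64
nΣgh − ΣgΣh = 11913.2 − 12372.47 = -459.27
nΣg² − (Σg)² = 7335.95 − 6740.41 = 595.54; nΣh² − (Σh)² = 26514.95 − 22710.49 = 3804.46
r = -459.27 / √(595.54 × 3804.46) = -459.27 / 1505.2269 ≈ -0.3051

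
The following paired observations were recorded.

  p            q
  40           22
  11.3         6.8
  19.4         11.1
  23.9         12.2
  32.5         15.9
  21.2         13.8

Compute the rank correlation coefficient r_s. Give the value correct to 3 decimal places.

Rank p: 6, 1, 2, 4, 5, 3
Rank q: 6, 1, 2, 3, 5, 4
d = rank(p) − rank(q): 0, 0, 0, 1, 0, -1; Σd² = 2
ρ = 1 − 6Σd² / [n(n²−1)] = 1 − 6×2 / (6×35) = 1 − 12/210 ≈ 0.943

0.943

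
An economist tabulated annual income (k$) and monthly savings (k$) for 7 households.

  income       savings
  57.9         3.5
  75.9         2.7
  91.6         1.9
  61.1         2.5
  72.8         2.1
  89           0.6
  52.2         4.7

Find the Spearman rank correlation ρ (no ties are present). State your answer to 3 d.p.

-0.857

Rank income: 2, 5, 7, 3, 4, 6, 1
Rank savings: 6, 5, 2, 4, 3, 1, 7
d = rank(income) − rank(savings): -4, 0, 5, -1, 1, 5, -6; Σd² = 104
ρ = 1 − 6Σd² / [n(n²−1)] = 1 − 6×104 / (7×48) = 1 − 624/336 ≈ -0.857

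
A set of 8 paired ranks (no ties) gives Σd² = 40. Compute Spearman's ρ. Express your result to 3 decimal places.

ρ = 1 − 6Σd² / [n(n²−1)] = 1 − 6×40 / (8×63)
  = 1 − 240/504 = 1 − 0.4762 ≈ 0.524

0.524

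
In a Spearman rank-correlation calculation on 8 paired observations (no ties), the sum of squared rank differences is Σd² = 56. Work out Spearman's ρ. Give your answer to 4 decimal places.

ρ = 1 − 6Σd² / [n(n²−1)] = 1 − 6×56 / (8×63)
  = 1 − 336/504 = 1 − 0.66667 ≈ 0.3333

0.3333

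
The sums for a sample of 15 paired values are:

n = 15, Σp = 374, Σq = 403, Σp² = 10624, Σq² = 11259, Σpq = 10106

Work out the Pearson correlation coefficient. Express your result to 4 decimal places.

r = (nΣpq − ΣpΣq) / √[(nΣp² − (Σp)²)(nΣq² − (Σq)²)]
Numerator: 15×10106 − 374×403 = 868
Denominator: √[(159360 − 139876)(168885 − 162409)] = √[19484 × 6476] = 11232.9152
r = 868 / 11232.9152 ≈ 0.0773

0.0773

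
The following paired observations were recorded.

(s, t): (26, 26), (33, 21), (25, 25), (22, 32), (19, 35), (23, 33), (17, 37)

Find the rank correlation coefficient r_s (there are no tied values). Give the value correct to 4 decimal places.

-0.9286

Rank s: 6, 7, 5, 3, 2, 4, 1
Rank t: 3, 1, 2, 4, 6, 5, 7
d = rank(s) − rank(t): 3, 6, 3, -1, -4, -1, -6; Σd² = 108
ρ = 1 − 6Σd² / [n(n²−1)] = 1 − 6×108 / (7×48) = 1 − 648/336 ≈ -0.9286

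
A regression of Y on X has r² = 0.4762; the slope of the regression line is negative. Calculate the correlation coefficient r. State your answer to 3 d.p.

|r| = √0.4762 = 0.690
The association is negative, so r = −0.690.

-0.690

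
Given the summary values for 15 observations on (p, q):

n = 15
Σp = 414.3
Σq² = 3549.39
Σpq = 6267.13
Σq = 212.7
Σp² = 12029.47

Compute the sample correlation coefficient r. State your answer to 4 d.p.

0.7015

r = (nΣpq − ΣpΣq) / √[(nΣp² − (Σp)²)(nΣq² − (Σq)²)]
Numerator: 15×6267.13 − 414.3×212.7 = 5885.34
Denominator: √[(180442.05 − 171644.49)(53240.85 − 45241.29)] = √[8797.56 × 7999.56] = 8389.0768
r = 5885.34 / 8389.0768 ≈ 0.7015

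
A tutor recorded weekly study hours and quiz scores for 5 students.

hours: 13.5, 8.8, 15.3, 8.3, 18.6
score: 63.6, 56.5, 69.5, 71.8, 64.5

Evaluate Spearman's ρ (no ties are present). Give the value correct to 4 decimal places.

Rank hours: 3, 2, 4, 1, 5
Rank score: 2, 1, 4, 5, 3
d = rank(hours) − rank(score): 1, 1, 0, -4, 2; Σd² = 22
ρ = 1 − 6Σd² / [n(n²−1)] = 1 − 6×22 / (5×24) = 1 − 132/120 ≈ -0.1000

-0.1000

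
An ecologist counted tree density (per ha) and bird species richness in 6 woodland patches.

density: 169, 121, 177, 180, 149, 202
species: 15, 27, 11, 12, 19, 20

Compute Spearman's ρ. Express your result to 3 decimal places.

-0.371

Rank density: 3, 1, 4, 5, 2, 6
Rank species: 3, 6, 1, 2, 4, 5
d = rank(density) − rank(species): 0, -5, 3, 3, -2, 1; Σd² = 48
ρ = 1 − 6Σd² / [n(n²−1)] = 1 − 6×48 / (6×35) = 1 − 288/210 ≈ -0.371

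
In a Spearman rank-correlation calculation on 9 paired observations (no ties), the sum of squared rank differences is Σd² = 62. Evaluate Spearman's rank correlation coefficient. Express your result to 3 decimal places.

ρ = 1 − 6Σd² / [n(n²−1)] = 1 − 6×62 / (9×80)
  = 1 − 372/720 = 1 − 0.5167 ≈ 0.483

0.483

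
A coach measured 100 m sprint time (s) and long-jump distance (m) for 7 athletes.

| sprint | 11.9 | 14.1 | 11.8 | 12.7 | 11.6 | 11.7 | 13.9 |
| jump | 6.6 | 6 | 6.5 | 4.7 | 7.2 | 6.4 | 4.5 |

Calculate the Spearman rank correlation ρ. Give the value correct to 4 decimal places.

Rank sprint: 4, 7, 3, 5, 1, 2, 6
Rank jump: 6, 3, 5, 2, 7, 4, 1
d = rank(sprint) − rank(jump): -2, 4, -2, 3, -6, -2, 5; Σd² = 98
ρ = 1 − 6Σd² / [n(n²−1)] = 1 − 6×98 / (7×48) = 1 − 588/336 ≈ -0.7500

-0.7500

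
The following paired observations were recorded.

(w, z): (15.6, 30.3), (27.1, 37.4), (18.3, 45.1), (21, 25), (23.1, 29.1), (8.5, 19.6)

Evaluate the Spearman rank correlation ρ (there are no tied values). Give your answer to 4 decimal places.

Rank w: 2, 6, 3, 4, 5, 1
Rank z: 4, 5, 6, 2, 3, 1
d = rank(w) − rank(z): -2, 1, -3, 2, 2, 0; Σd² = 22
ρ = 1 − 6Σd² / [n(n²−1)] = 1 − 6×22 / (6×35) = 1 − 132/210 ≈ 0.3714

0.3714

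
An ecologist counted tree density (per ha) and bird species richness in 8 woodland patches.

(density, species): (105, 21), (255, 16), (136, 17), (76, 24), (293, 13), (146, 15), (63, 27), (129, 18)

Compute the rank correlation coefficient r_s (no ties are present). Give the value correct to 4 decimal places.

Rank density: 3, 7, 5, 2, 8, 6, 1, 4
Rank species: 6, 3, 4, 7, 1, 2, 8, 5
d = rank(density) − rank(species): -3, 4, 1, -5, 7, 4, -7, -1; Σd² = 166
ρ = 1 − 6Σd² / [n(n²−1)] = 1 − 6×166 / (8×63) = 1 − 996/504 ≈ -0.9762

-0.9762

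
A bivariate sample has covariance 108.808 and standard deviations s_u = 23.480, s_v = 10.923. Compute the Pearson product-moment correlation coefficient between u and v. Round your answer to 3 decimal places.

r = Cov(u,v) / (s_u · s_v) = 108.808 / (23.480 × 10.923)
  = 108.808 / 256.4720 ≈ 0.424

0.424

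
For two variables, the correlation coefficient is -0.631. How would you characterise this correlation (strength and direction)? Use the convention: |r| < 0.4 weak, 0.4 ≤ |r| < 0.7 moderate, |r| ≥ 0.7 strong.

moderate negative

r = -0.631 < 0 so the relationship is negative.
|r| = 0.631, which falls in the moderate range.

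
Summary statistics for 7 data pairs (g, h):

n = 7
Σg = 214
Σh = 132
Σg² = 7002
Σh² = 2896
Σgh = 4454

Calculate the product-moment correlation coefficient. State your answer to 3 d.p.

0.968

r = (nΣgh − ΣgΣh) / √[(nΣg² − (Σg)²)(nΣh² − (Σh)²)]
Numerator: 7×4454 − 214×132 = 2930
Denominator: √[(49014 − 45796)(20272 − 17424)] = √[3218 × 2848] = 3027.3526
r = 2930 / 3027.3526 ≈ 0.968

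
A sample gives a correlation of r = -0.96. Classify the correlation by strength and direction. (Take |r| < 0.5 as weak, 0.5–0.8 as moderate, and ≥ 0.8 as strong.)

strong negative

r = -0.96 < 0 so the relationship is negative.
|r| = 0.96, which falls in the strong range.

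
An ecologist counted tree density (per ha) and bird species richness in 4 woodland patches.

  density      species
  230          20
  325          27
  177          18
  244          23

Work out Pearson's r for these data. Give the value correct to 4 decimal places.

n = 4, Σx = 976, Σy = 88, Σx² = 249390, Σy² = 1982, Σxy = 22173
nΣxy − ΣxΣy = 88692 − 85888 = 2804
nΣx² − (Σx)² = 997560 − 952576 = 44984; nΣy² − (Σy)² = 7928 − 7744 = 184
r = 2804 / √(44984 × 184) = 2804 / 2876.9873 ≈ 0.9746

0.9746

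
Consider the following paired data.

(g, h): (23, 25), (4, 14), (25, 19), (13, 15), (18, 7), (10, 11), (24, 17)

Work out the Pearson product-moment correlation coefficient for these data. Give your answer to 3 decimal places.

0.505

n = 7, Σg = 117, Σh = 108, Σg² = 2339, Σh² = 1866, Σgh = 1945
nΣgh − ΣgΣh = 13615 − 12636 = 979
nΣg² − (Σg)² = 16373 − 13689 = 2684; nΣh² − (Σh)² = 13062 − 11664 = 1398
r = 979 / √(2684 × 1398) = 979 / 1937.0679 ≈ 0.505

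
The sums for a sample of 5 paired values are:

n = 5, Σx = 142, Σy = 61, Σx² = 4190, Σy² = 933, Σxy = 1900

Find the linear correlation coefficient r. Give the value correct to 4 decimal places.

r = (nΣxy − ΣxΣy) / √[(nΣx² − (Σx)²)(nΣy² − (Σy)²)]
Numerator: 5×1900 − 142×61 = 838
Denominator: √[(20950 − 20164)(4665 − 3721)] = √[786 × 944] = 861.3849
r = 838 / 861.3849 ≈ 0.9729

0.9729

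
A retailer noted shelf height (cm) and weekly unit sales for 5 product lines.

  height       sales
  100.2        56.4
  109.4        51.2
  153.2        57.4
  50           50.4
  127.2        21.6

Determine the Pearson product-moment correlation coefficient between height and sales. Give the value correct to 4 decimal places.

n = 5, Σx = 540, Σy = 237, Σx² = 64158.48, Σy² = 12103.88, Σxy = 25313.76
nΣxy − ΣxΣy = 126568.8 − 127980 = -1411.2
nΣx² − (Σx)² = 320792.4 − 291600 = 29192.4; nΣy² − (Σy)² = 60519.4 − 56169 = 4350.4
r = -1411.2 / √(29192.4 × 4350.4) = -1411.2 / 11269.3663 ≈ -0.1252

-0.1252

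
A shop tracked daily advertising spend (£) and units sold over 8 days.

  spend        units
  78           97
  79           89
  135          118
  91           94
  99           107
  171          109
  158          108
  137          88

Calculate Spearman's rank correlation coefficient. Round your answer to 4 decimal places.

0.4524

Rank spend: 1, 2, 5, 3, 4, 8, 7, 6
Rank units: 4, 2, 8, 3, 5, 7, 6, 1
d = rank(spend) − rank(units): -3, 0, -3, 0, -1, 1, 1, 5; Σd² = 46
ρ = 1 − 6Σd² / [n(n²−1)] = 1 − 6×46 / (8×63) = 1 − 276/504 ≈ 0.4524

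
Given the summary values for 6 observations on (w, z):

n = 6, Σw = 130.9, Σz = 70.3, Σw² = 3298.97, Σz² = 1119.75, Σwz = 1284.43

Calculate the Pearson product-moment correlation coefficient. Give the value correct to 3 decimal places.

r = (nΣwz − ΣwΣz) / √[(nΣw² − (Σw)²)(nΣz² − (Σz)²)]
Numerator: 6×1284.43 − 130.9×70.3 = -1495.69
Denominator: √[(19793.82 − 17134.81)(6718.5 − 4942.09)] = √[2659.01 × 1776.41] = 2173.3596
r = -1495.69 / 2173.3596 ≈ -0.688

-0.688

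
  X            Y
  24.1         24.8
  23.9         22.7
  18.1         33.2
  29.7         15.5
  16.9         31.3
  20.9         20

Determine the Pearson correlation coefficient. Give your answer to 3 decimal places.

n = 6, ΣX = 133.6, ΣY = 147.5, ΣX² = 3084.14, ΣY² = 3852.51, ΣXY = 3148.45
nΣXY − ΣXΣY = 18890.7 − 19706 = -815.3
nΣX² − (ΣX)² = 18504.84 − 17848.96 = 655.88; nΣY² − (ΣY)² = 23115.06 − 21756.25 = 1358.81
r = -815.3 / √(655.88 × 1358.81) = -815.3 / 944.0425 ≈ -0.864

-0.864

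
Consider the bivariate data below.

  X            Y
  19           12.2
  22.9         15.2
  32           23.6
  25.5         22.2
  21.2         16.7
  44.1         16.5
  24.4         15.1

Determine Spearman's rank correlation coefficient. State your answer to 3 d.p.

0.571

Rank X: 1, 3, 6, 5, 2, 7, 4
Rank Y: 1, 3, 7, 6, 5, 4, 2
d = rank(X) − rank(Y): 0, 0, -1, -1, -3, 3, 2; Σd² = 24
ρ = 1 − 6Σd² / [n(n²−1)] = 1 − 6×24 / (7×48) = 1 − 144/336 ≈ 0.571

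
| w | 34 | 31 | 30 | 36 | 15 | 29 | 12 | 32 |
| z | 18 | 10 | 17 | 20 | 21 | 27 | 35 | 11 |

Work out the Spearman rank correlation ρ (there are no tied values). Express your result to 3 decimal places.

-0.571

Rank w: 7, 5, 4, 8, 2, 3, 1, 6
Rank z: 4, 1, 3, 5, 6, 7, 8, 2
d = rank(w) − rank(z): 3, 4, 1, 3, -4, -4, -7, 4; Σd² = 132
ρ = 1 − 6Σd² / [n(n²−1)] = 1 − 6×132 / (8×63) = 1 − 792/504 ≈ -0.571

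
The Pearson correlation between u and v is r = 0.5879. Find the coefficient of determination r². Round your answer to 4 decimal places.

0.3456

r² = (0.5879)² = 0.3456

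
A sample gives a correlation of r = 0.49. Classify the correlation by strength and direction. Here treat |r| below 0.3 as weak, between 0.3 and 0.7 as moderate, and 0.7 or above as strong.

r = 0.49 > 0 so the relationship is positive.
|r| = 0.49, which falls in the moderate range.

moderate positive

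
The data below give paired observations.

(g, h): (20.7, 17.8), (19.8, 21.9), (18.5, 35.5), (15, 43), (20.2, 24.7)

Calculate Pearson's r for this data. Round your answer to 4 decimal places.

n = 5, Σg = 94.2, Σh = 142.9, Σg² = 1795.82, Σh² = 4515.79, Σgh = 2602.77
nΣgh − ΣgΣh = 13013.85 − 13461.18 = -447.33
nΣg² − (Σg)² = 8979.1 − 8873.64 = 105.46; nΣh² − (Σh)² = 22578.95 − 20420.41 = 2158.54
r = -447.33 / √(105.46 × 2158.54) = -447.33 / 477.1159 ≈ -0.9376

-0.9376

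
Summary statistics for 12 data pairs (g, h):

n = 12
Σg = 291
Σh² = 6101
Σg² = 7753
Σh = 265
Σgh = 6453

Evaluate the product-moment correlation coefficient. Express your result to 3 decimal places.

r = (nΣgh − ΣgΣh) / √[(nΣg² − (Σg)²)(nΣh² − (Σh)²)]
Numerator: 12×6453 − 291×265 = 321
Denominator: √[(93036 − 84681)(73212 − 70225)] = √[8355 × 2987] = 4995.6366
r = 321 / 4995.6366 ≈ 0.064

0.064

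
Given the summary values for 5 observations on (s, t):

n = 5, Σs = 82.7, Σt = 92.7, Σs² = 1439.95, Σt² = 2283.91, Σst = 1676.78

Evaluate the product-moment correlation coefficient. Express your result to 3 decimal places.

r = (nΣst − ΣsΣt) / √[(nΣs² − (Σs)²)(nΣt² − (Σt)²)]
Numerator: 5×1676.78 − 82.7×92.7 = 717.61
Denominator: √[(7199.75 − 6839.29)(11419.55 − 8593.29)] = √[360.46 × 2826.26] = 1009.3333
r = 717.61 / 1009.3333 ≈ 0.711

0.711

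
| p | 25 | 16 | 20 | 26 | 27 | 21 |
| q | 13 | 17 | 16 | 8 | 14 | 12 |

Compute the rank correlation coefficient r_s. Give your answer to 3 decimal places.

-0.600

Rank p: 4, 1, 2, 5, 6, 3
Rank q: 3, 6, 5, 1, 4, 2
d = rank(p) − rank(q): 1, -5, -3, 4, 2, 1; Σd² = 56
ρ = 1 − 6Σd² / [n(n²−1)] = 1 − 6×56 / (6×35) = 1 − 336/210 ≈ -0.600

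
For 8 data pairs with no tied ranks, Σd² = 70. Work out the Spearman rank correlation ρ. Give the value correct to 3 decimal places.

ρ = 1 − 6Σd² / [n(n²−1)] = 1 − 6×70 / (8×63)
  = 1 − 420/504 = 1 − 0.8333 ≈ 0.167

0.167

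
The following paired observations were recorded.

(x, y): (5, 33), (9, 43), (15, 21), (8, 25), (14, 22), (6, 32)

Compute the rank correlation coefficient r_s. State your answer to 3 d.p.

-0.657

Rank x: 1, 4, 6, 3, 5, 2
Rank y: 5, 6, 1, 3, 2, 4
d = rank(x) − rank(y): -4, -2, 5, 0, 3, -2; Σd² = 58
ρ = 1 − 6Σd² / [n(n²−1)] = 1 − 6×58 / (6×35) = 1 − 348/210 ≈ -0.657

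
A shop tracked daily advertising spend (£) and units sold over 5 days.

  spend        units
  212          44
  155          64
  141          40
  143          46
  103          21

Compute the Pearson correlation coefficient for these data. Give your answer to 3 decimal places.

n = 5, Σx = 754, Σy = 215, Σx² = 119908, Σy² = 10189, Σxy = 33629
nΣxy − ΣxΣy = 168145 − 162110 = 6035
nΣx² − (Σx)² = 599540 − 568516 = 31024; nΣy² − (Σy)² = 50945 − 46225 = 4720
r = 6035 / √(31024 × 4720) = 6035 / 12100.9619 ≈ 0.499

0.499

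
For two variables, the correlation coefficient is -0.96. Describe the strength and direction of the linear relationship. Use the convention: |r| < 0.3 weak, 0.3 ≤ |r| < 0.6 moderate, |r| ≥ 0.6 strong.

strong negative

r = -0.96 < 0 so the relationship is negative.
|r| = 0.96, which falls in the strong range.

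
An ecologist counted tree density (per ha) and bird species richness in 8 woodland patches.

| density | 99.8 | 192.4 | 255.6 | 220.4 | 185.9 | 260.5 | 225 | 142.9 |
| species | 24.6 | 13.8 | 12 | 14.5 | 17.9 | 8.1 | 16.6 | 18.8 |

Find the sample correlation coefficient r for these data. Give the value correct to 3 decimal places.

n = 8, Σx = 1582.5, Σy = 126.3, Σx² = 334349.79, Σy² = 2164.87, Σxy = 23232.38
nΣxy − ΣxΣy = 185859.04 − 199869.75 = -14010.71
nΣx² − (Σx)² = 2674798.32 − 2504306.25 = 170492.07; nΣy² − (Σy)² = 17318.96 − 15951.69 = 1367.27
r = -14010.71 / √(170492.07 × 1367.27) = -14010.71 / 15267.8975 ≈ -0.918

-0.918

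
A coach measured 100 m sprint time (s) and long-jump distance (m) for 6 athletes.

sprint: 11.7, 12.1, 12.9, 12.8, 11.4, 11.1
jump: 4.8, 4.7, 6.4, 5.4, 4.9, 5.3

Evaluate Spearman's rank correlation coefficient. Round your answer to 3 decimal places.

0.429

Rank sprint: 3, 4, 6, 5, 2, 1
Rank jump: 2, 1, 6, 5, 3, 4
d = rank(sprint) − rank(jump): 1, 3, 0, 0, -1, -3; Σd² = 20
ρ = 1 − 6Σd² / [n(n²−1)] = 1 − 6×20 / (6×35) = 1 − 120/210 ≈ 0.429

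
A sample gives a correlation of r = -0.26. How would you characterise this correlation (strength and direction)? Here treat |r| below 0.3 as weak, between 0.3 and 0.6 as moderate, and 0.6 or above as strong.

r = -0.26 < 0 so the relationship is negative.
|r| = 0.26, which falls in the weak range.

weak negative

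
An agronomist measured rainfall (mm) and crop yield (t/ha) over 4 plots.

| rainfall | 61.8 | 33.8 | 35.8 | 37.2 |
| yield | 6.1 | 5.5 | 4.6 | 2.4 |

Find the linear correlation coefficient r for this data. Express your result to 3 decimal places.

0.513

n = 4, Σx = 168.6, Σy = 18.6, Σx² = 7627.16, Σy² = 94.38, Σxy = 816.84
nΣxy − ΣxΣy = 3267.36 − 3135.96 = 131.4
nΣx² − (Σx)² = 30508.64 − 28425.96 = 2082.68; nΣy² − (Σy)² = 377.52 − 345.96 = 31.56
r = 131.4 / √(2082.68 × 31.56) = 131.4 / 256.3774 ≈ 0.513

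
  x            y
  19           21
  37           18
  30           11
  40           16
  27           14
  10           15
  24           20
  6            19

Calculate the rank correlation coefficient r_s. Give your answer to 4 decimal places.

Rank x: 3, 7, 6, 8, 5, 2, 4, 1
Rank y: 8, 5, 1, 4, 2, 3, 7, 6
d = rank(x) − rank(y): -5, 2, 5, 4, 3, -1, -3, -5; Σd² = 114
ρ = 1 − 6Σd² / [n(n²−1)] = 1 − 6×114 / (8×63) = 1 − 684/504 ≈ -0.3571

-0.3571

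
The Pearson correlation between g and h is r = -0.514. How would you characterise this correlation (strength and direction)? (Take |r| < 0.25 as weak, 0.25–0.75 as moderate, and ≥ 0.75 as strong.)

r = -0.514 < 0 so the relationship is negative.
|r| = 0.514, which falls in the moderate range.

moderate negative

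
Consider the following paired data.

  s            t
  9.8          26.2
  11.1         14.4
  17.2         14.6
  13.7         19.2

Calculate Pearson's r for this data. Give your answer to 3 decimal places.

-0.604

n = 4, Σs = 51.8, Σt = 74.4, Σs² = 702.78, Σt² = 1475.6, Σst = 930.76
nΣst − ΣsΣt = 3723.04 − 3853.92 = -130.88
nΣs² − (Σs)² = 2811.12 − 2683.24 = 127.88; nΣt² − (Σt)² = 5902.4 − 5535.36 = 367.04
r = -130.88 / √(127.88 × 367.04) = -130.88 / 216.6497 ≈ -0.604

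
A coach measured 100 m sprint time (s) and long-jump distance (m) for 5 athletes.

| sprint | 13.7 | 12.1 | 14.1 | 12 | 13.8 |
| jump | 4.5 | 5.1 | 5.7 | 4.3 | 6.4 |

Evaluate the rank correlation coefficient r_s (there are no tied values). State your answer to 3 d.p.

Rank sprint: 3, 2, 5, 1, 4
Rank jump: 2, 3, 4, 1, 5
d = rank(sprint) − rank(jump): 1, -1, 1, 0, -1; Σd² = 4
ρ = 1 − 6Σd² / [n(n²−1)] = 1 − 6×4 / (5×24) = 1 − 24/120 ≈ 0.800

0.800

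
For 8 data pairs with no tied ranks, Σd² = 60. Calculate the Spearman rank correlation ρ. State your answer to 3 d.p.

0.286

ρ = 1 − 6Σd² / [n(n²−1)] = 1 − 6×60 / (8×63)
  = 1 − 360/504 = 1 − 0.7143 ≈ 0.286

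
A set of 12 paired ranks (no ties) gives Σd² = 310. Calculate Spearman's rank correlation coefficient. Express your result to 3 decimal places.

-0.084

ρ = 1 − 6Σd² / [n(n²−1)] = 1 − 6×310 / (12×143)
  = 1 − 1860/1716 = 1 − 1.0839 ≈ -0.084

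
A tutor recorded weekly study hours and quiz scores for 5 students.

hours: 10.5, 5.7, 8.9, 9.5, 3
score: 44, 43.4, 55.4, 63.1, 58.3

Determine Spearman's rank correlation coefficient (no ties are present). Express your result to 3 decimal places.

0.000

Rank hours: 5, 2, 3, 4, 1
Rank score: 2, 1, 3, 5, 4
d = rank(hours) − rank(score): 3, 1, 0, -1, -3; Σd² = 20
ρ = 1 − 6Σd² / [n(n²−1)] = 1 − 6×20 / (5×24) = 1 − 120/120 ≈ 0.000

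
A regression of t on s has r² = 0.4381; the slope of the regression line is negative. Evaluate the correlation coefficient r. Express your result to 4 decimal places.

|r| = √0.4381 = 0.6619
The association is negative, so r = −0.6619.

-0.6619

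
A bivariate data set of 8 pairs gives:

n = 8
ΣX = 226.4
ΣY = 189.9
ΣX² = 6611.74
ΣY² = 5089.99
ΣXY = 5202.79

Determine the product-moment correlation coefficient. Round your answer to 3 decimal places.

r = (nΣXY − ΣXΣY) / √[(nΣX² − (ΣX)²)(nΣY² − (ΣY)²)]
Numerator: 8×5202.79 − 226.4×189.9 = -1371.04
Denominator: √[(52893.92 − 51256.96)(40719.92 − 36062.01)] = √[1636.96 × 4657.91] = 2761.3063
r = -1371.04 / 2761.3063 ≈ -0.497

-0.497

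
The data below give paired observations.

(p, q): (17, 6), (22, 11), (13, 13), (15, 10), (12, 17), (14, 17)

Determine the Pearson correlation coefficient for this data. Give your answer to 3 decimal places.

n = 6, Σp = 93, Σq = 74, Σp² = 1507, Σq² = 1004, Σpq = 1105
nΣpq − ΣpΣq = 6630 − 6882 = -252
nΣp² − (Σp)² = 9042 − 8649 = 393; nΣq² − (Σq)² = 6024 − 5476 = 548
r = -252 / √(393 × 548) = -252 / 464.0733 ≈ -0.543

-0.543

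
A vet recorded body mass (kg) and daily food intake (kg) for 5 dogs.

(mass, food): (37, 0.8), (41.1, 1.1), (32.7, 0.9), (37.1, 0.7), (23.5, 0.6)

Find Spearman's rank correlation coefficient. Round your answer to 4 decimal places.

Rank mass: 3, 5, 2, 4, 1
Rank food: 3, 5, 4, 2, 1
d = rank(mass) − rank(food): 0, 0, -2, 2, 0; Σd² = 8
ρ = 1 − 6Σd² / [n(n²−1)] = 1 − 6×8 / (5×24) = 1 − 48/120 ≈ 0.6000

0.6000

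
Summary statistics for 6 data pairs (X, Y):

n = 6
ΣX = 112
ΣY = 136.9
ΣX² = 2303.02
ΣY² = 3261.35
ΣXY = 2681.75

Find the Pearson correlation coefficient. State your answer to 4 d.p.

0.7384

r = (nΣXY − ΣXΣY) / √[(nΣX² − (ΣX)²)(nΣY² − (ΣY)²)]
Numerator: 6×2681.75 − 112×136.9 = 757.7
Denominator: √[(13818.12 − 12544)(19568.1 − 18741.61)] = √[1274.12 × 826.49] = 1026.1810
r = 757.7 / 1026.1810 ≈ 0.7384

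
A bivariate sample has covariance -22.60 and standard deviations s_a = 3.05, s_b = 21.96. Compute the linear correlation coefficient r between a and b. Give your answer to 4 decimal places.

r = Cov(a,b) / (s_a · s_b) = -22.60 / (3.05 × 21.96)
  = -22.60 / 66.9780 ≈ -0.3374

-0.3374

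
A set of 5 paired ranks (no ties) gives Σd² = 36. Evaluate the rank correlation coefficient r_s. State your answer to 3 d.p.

ρ = 1 − 6Σd² / [n(n²−1)] = 1 − 6×36 / (5×24)
  = 1 − 216/120 = 1 − 1.8000 ≈ -0.800

-0.800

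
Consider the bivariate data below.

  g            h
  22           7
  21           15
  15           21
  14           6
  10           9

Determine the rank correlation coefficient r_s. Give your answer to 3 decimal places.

Rank g: 5, 4, 3, 2, 1
Rank h: 2, 4, 5, 1, 3
d = rank(g) − rank(h): 3, 0, -2, 1, -2; Σd² = 18
ρ = 1 − 6Σd² / [n(n²−1)] = 1 − 6×18 / (5×24) = 1 − 108/120 ≈ 0.100

0.100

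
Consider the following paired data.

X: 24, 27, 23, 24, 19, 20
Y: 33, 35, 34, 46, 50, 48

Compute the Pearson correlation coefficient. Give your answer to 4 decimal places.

-0.7361

n = 6, ΣX = 137, ΣY = 246, ΣX² = 3171, ΣY² = 10390, ΣXY = 5533
nΣXY − ΣXΣY = 33198 − 33702 = -504
nΣX² − (ΣX)² = 19026 − 18769 = 257; nΣY² − (ΣY)² = 62340 − 60516 = 1824
r = -504 / √(257 × 1824) = -504 / 684.6663 ≈ -0.7361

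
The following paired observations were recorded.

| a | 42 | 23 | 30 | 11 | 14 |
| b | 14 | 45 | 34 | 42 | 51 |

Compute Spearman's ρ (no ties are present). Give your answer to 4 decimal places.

-0.7000

Rank a: 5, 3, 4, 1, 2
Rank b: 1, 4, 2, 3, 5
d = rank(a) − rank(b): 4, -1, 2, -2, -3; Σd² = 34
ρ = 1 − 6Σd² / [n(n²−1)] = 1 − 6×34 / (5×24) = 1 − 204/120 ≈ -0.7000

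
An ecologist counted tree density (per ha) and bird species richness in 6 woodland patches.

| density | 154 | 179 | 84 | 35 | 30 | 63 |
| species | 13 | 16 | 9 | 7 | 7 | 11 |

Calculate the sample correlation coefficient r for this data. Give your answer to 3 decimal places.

0.944

n = 6, Σx = 545, Σy = 63, Σx² = 68907, Σy² = 725, Σxy = 6770
nΣxy − ΣxΣy = 40620 − 34335 = 6285
nΣx² − (Σx)² = 413442 − 297025 = 116417; nΣy² − (Σy)² = 4350 − 3969 = 381
r = 6285 / √(116417 × 381) = 6285 / 6659.9457 ≈ 0.944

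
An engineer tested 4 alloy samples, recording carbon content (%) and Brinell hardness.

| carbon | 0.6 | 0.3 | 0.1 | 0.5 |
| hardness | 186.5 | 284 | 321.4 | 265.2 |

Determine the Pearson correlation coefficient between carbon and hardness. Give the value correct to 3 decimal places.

n = 4, Σx = 1.5, Σy = 1057.1, Σx² = 0.71, Σy² = 289067.25, Σxy = 361.84
nΣxy − ΣxΣy = 1447.36 − 1585.65 = -138.29
nΣx² − (Σx)² = 2.84 − 2.25 = 0.59; nΣy² − (Σy)² = 1156269 − 1117460.41 = 38808.59
r = -138.29 / √(0.59 × 38808.59) = -138.29 / 151.3178 ≈ -0.914

-0.914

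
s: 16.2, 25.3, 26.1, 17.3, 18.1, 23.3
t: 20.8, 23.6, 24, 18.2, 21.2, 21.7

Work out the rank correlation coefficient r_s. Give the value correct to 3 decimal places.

0.943

Rank s: 1, 5, 6, 2, 3, 4
Rank t: 2, 5, 6, 1, 3, 4
d = rank(s) − rank(t): -1, 0, 0, 1, 0, 0; Σd² = 2
ρ = 1 − 6Σd² / [n(n²−1)] = 1 − 6×2 / (6×35) = 1 − 12/210 ≈ 0.943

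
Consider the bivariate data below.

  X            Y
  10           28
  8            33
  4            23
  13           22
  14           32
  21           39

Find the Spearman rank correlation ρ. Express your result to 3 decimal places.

Rank X: 3, 2, 1, 4, 5, 6
Rank Y: 3, 5, 2, 1, 4, 6
d = rank(X) − rank(Y): 0, -3, -1, 3, 1, 0; Σd² = 20
ρ = 1 − 6Σd² / [n(n²−1)] = 1 − 6×20 / (6×35) = 1 − 120/210 ≈ 0.429

0.429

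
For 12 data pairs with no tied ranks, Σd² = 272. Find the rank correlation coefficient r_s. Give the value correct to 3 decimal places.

0.049

ρ = 1 − 6Σd² / [n(n²−1)] = 1 − 6×272 / (12×143)
  = 1 − 1632/1716 = 1 − 0.9510 ≈ 0.049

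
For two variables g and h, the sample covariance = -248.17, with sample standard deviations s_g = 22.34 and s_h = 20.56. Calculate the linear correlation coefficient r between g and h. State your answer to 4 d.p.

r = Cov(g,h) / (s_g · s_h) = -248.17 / (22.34 × 20.56)
  = -248.17 / 459.3104 ≈ -0.5403

-0.5403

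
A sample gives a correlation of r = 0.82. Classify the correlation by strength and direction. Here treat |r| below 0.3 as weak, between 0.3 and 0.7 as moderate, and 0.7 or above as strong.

strong positive

r = 0.82 > 0 so the relationship is positive.
|r| = 0.82, which falls in the strong range.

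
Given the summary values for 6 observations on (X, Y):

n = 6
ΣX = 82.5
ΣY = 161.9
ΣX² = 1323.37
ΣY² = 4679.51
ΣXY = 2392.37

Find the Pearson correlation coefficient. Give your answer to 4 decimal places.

0.6858

r = (nΣXY − ΣXΣY) / √[(nΣX² − (ΣX)²)(nΣY² − (ΣY)²)]
Numerator: 6×2392.37 − 82.5×161.9 = 997.47
Denominator: √[(7940.22 − 6806.25)(28077.06 − 26211.61)] = √[1133.97 × 1865.45] = 1454.4292
r = 997.47 / 1454.4292 ≈ 0.6858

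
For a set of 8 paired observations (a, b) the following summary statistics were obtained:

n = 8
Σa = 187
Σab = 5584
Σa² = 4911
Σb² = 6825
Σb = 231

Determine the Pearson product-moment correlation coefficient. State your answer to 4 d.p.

r = (nΣab − ΣaΣb) / √[(nΣa² − (Σa)²)(nΣb² − (Σb)²)]
Numerator: 8×5584 − 187×231 = 1475
Denominator: √[(39288 − 34969)(54600 − 53361)] = √[4319 × 1239] = 2313.2750
r = 1475 / 2313.2750 ≈ 0.6376

0.6376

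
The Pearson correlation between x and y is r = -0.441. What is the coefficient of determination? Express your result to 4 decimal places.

r² = (-0.441)² = 0.1945

0.1945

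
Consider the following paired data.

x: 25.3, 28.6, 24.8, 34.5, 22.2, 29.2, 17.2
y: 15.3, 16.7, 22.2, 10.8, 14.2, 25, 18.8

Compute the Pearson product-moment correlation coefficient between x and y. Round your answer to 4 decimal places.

-0.2364

n = 7, Σx = 181.8, Σy = 123, Σx² = 4904.66, Σy² = 2302.54, Σxy = 3156.47
nΣxy − ΣxΣy = 22095.29 − 22361.4 = -266.11
nΣx² − (Σx)² = 34332.62 − 33051.24 = 1281.38; nΣy² − (Σy)² = 16117.78 − 15129 = 988.78
r = -266.11 / √(1281.38 × 988.78) = -266.11 / 1125.6122 ≈ -0.2364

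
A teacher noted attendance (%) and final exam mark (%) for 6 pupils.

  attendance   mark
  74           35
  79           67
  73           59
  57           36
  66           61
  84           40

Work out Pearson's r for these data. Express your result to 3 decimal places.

0.180

n = 6, Σx = 433, Σy = 298, Σx² = 31707, Σy² = 15812, Σxy = 21628
nΣxy − ΣxΣy = 129768 − 129034 = 734
nΣx² − (Σx)² = 190242 − 187489 = 2753; nΣy² − (Σy)² = 94872 − 88804 = 6068
r = 734 / √(2753 × 6068) = 734 / 4087.2000 ≈ 0.180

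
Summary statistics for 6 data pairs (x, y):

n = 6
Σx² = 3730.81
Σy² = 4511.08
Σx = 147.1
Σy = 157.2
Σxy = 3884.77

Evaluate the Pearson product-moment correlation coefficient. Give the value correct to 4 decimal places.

0.1392

r = (nΣxy − ΣxΣy) / √[(nΣx² − (Σx)²)(nΣy² − (Σy)²)]
Numerator: 6×3884.77 − 147.1×157.2 = 184.5
Denominator: √[(22384.86 − 21638.41)(27066.48 − 24711.84)] = √[746.45 × 2354.64] = 1325.7530
r = 184.5 / 1325.7530 ≈ 0.1392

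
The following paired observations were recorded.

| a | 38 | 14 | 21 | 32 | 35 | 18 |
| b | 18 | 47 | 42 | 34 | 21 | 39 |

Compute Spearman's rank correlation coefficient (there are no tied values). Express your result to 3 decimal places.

Rank a: 6, 1, 3, 4, 5, 2
Rank b: 1, 6, 5, 3, 2, 4
d = rank(a) − rank(b): 5, -5, -2, 1, 3, -2; Σd² = 68
ρ = 1 − 6Σd² / [n(n²−1)] = 1 − 6×68 / (6×35) = 1 − 408/210 ≈ -0.943

-0.943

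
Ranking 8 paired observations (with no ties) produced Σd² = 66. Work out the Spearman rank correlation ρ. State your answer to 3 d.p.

ρ = 1 − 6Σd² / [n(n²−1)] = 1 − 6×66 / (8×63)
  = 1 − 396/504 = 1 − 0.7857 ≈ 0.214

0.214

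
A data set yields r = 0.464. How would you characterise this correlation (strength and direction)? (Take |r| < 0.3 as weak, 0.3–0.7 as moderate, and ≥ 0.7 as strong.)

moderate positive

r = 0.464 > 0 so the relationship is positive.
|r| = 0.464, which falls in the moderate range.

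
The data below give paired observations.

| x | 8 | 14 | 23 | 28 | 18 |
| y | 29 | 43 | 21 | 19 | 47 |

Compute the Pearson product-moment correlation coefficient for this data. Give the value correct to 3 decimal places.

n = 5, Σx = 91, Σy = 159, Σx² = 1897, Σy² = 5701, Σxy = 2695
nΣxy − ΣxΣy = 13475 − 14469 = -994
nΣx² − (Σx)² = 9485 − 8281 = 1204; nΣy² − (Σy)² = 28505 − 25281 = 3224
r = -994 / √(1204 × 3224) = -994 / 1970.2020 ≈ -0.505

-0.505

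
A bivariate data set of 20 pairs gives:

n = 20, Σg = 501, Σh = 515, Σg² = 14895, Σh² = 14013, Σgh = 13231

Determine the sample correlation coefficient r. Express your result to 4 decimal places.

r = (nΣgh − ΣgΣh) / √[(nΣg² − (Σg)²)(nΣh² − (Σh)²)]
Numerator: 20×13231 − 501×515 = 6605
Denominator: √[(297900 − 251001)(280260 − 265225)] = √[46899 × 15035] = 26554.2175
r = 6605 / 26554.2175 ≈ 0.2487

0.2487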